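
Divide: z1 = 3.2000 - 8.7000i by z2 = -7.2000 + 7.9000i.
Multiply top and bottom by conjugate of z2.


Conjugate of z2 = -7.2000 - 7.9000i
Numerator: (3.2000 - 8.7000i)(-7.2000 - 7.9000i) = -91.7700 + 37.3600i
Denominator: (-7.2)^2 + 7.9^2 = 114.25
Result = (-91.7700 + 37.3600i)/114.25

-0.8032 + 0.3270i


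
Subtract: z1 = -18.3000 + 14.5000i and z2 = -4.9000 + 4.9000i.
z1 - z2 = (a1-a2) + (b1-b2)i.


Real: -18.3 + 4.9 = -13.4
Imag: 14.5 - 4.9 = 9.6

-13.4000 + 9.6000i


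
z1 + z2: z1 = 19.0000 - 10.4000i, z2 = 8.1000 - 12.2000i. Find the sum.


Real: 19 + 8.1 = 27.1
Imag: -10.4 - 12.2 = -22.6

27.1000 - 22.6000i


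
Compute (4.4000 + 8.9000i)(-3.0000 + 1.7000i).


Real = 4.4*(-3) - 8.9*1.7 = -13.2 - 15.13 = -28.33
Imag = 4.4*1.7 - (3)*8.9 = 7.48 - (26.7) = -19.22

-28.3300 - 19.2200i


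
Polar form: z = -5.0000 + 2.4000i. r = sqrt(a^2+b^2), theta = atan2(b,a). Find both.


r = sqrt(25+5.76) = sqrt(30.76) = 5.5462
theta = atan2(2.4, -5) = 154.3590 degrees

r = 5.5462, theta = 154.3590 degrees


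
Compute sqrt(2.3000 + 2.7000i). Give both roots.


|z| = sqrt(5.29+7.29) = 3.5468
sqrt((|z|+a)/2) = sqrt((3.5468+2.3)/2) = sqrt(2.9234) = 1.7098
sqrt((|z|-a)/2) = sqrt((3.5468-2.3)/2) = sqrt(0.6234) = 0.7896

±(1.7098 + 0.7896i) i.e. 1.7098 + 0.7896i and -1.7098 - 0.7896i


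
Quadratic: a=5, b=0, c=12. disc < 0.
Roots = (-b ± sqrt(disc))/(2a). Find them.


disc = 0^2 - 4*5*12 = 0 - 240 = -240
sqrt(|disc|) = sqrt(240) = 15.4919
Real part = 0/(2*5) = 0
Imag part = 15.4919/(2*5) = 1.5492

0 ± 1.5492i


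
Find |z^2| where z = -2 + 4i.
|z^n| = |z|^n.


|z| = sqrt(4+16) = sqrt(20) = 4.4721
|z^2| = |z|^2 = (sqrt(20))^2 = 20

|z^2| = 20


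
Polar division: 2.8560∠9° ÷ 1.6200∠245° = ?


r = 2.8560 / 1.6200 = 1.7630
theta = 9° - 245° = -236° = 124° (mod 360)

1.7630 cis(124°)


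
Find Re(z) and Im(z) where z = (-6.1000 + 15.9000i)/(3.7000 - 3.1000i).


Multiply by conjugate: (-6.1000 + 15.9000i)(3.7000 + 3.1000i) / (3.7^2 + (-3.1)^2)
Numerator real = -6.1*3.7 + 15.9*(-3.1) = -71.86
Numerator imag = 15.9*3.7 - (-6.1)*(-3.1) = 39.92
Denominator = 23.3
Re(z) = -71.86/23.3 = -3.0841
Im(z) = 39.92/23.3 = 1.7133

Re(z) = -3.0841, Im(z) = 1.7133


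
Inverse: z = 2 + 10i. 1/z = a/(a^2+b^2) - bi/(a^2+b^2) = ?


|z|^2 = 4+100 = 104
1/z = (2 - 10i)/104

1/z = 0.0192 - 0.0962i


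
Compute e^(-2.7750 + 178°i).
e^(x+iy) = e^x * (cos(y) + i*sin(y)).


e^-2.7750 = 0.0623
cos(178°) = -0.9994
sin(178°) = 0.0349
Real = 0.0623*(-0.9994) = -0.0623
Imag = 0.0623*0.0349 = 0.0022

-0.0623 + 0.0022i


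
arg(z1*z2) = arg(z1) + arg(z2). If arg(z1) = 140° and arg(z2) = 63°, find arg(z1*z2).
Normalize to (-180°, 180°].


arg(z1*z2) = 140° + 63° = 203°
Normalized to (-180°, 180°]: -157°

-157°


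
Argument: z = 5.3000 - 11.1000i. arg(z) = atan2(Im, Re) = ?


Re = 5.3, Im = -11.1
arg = atan2(-11.1, 5.3) = -64.4766 degrees

arg(z) = -64.4766 degrees


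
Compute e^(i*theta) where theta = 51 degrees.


cos(51°) = 0.6293
sin(51°) = 0.7771

e^(i*51°) = 0.6293 + 0.7771i


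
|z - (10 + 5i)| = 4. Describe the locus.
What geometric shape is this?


|z - z0| = r is a circle with center z0 and radius r.
Center = (10, 5), radius = 4

Circle with center (10, 5) and radius 4


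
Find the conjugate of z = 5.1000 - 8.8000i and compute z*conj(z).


z_bar = 5.1000 + 8.8000i
z*z_bar = 5.1^2 + (-8.8)^2 = 26.01 + 77.44 = 103.45

z_bar = 5.1000 + 8.8000i, z*z_bar = 103.45


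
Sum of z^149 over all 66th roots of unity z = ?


The roots are w_k = w^k with w = e^(2*pi*i/66), and (w^k)^149 = (w^149)^k.
So S = 1 + u + u^2 + ... + u^(65) with u = w^149.
149 = 2*66 + 17, so 149 is not a multiple of 66: u = (w^66)^2 * w^17 = w^17 ≠ 1 (w is a primitive 66th root), while u^66 = (w^66)^149 = 1.
Geometric series: S = (1 - u^66)/(1 - u) = (1 - 1)/(1 - u) = 0

S = 0


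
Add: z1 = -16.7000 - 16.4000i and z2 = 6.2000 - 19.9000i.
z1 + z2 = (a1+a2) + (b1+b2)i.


Real: -16.7 + 6.2 = -10.5
Imag: -16.4 - 19.9 = -36.3

-10.5000 - 36.3000i


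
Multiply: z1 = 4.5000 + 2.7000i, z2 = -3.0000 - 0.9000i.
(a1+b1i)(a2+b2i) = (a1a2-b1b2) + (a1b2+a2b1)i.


Real = 4.5*(-3) - 2.7*(-0.9) = -13.5 - (-2.43) = -11.07
Imag = 4.5*(-0.9) - (3)*2.7 = -4.05 - (8.1) = -12.15

-11.0700 - 12.1500i


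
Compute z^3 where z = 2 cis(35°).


r^3 = 2^3 = 8
n*theta = 3*35° = 105° = 105° (mod 360)
a = 8*cos(105°) = -2.0706
b = 8*sin(105°) = 7.7274

8 cis(105°) = -2.0706 + 7.7274i


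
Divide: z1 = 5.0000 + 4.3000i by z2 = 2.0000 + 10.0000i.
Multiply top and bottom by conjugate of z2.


Conjugate of z2 = 2.0000 - 10.0000i
Numerator: (5.0000 + 4.3000i)(2.0000 - 10.0000i) = 53.0000 - 41.4000i
Denominator: 2^2 + 10^2 = 104
Result = (53.0000 - 41.4000i)/104

0.5096 - 0.3981i


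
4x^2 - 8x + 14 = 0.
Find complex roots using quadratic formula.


disc = (-8)^2 - 4*4*14 = 64 - 224 = -160
sqrt(|disc|) = sqrt(160) = 12.6491
Real part = 8/(2*4) = 1.0000
Imag part = 12.6491/(2*4) = 1.5811

1.0000 ± 1.5811i


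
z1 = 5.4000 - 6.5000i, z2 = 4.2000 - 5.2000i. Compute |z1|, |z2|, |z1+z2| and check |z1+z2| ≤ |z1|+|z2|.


|z1| = sqrt(5.4^2 + (-6.5)^2) = sqrt(71.41) = 8.4504
|z2| = sqrt(4.2^2 + (-5.2)^2) = sqrt(44.68) = 6.6843
z1+z2 = 9.6000 - 11.7000i
|z1+z2| = sqrt(229.05) = 15.1344
|z1|+|z2| = 8.4504 + 6.6843 = 15.1347

|z1+z2| = 15.1344 ≤ |z1|+|z2| = 15.1347 (verified)


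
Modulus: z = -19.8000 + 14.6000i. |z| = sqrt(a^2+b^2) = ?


|z| = sqrt((-19.8)^2 + 14.6^2) = sqrt(392.04 + 213.16) = sqrt(605.2) = 24.6008

|z| = 24.6008


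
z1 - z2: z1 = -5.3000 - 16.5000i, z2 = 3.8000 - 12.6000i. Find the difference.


Real: -5.3 - 3.8 = -9.1
Imag: -16.5 + 12.6 = -3.9

-9.1000 - 3.9000i


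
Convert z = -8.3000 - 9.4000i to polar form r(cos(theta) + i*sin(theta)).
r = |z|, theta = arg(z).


r = sqrt(68.89+88.36) = sqrt(157.25) = 12.5399
theta = atan2(-9.4, -8.3) = -131.4438 degrees

r = 12.5399, theta = -131.4438 degrees


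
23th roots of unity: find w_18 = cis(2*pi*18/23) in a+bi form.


Angle = 360*18/23 = 281.7391°
a = cos(281.7391°) = 0.2035
b = sin(281.7391°) = -0.9791

0.2035 - 0.9791i


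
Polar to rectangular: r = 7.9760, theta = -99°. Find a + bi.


a = 7.9760*cos(-99°) = 7.9760*(-0.15643) = -1.2477
b = 7.9760*sin(-99°) = 7.9760*(-0.98769) = -7.8778

-1.2477 - 7.8778i


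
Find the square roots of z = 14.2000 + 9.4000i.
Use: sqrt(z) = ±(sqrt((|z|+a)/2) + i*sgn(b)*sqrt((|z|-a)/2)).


|z| = sqrt(201.64+88.36) = 17.0294
sqrt((|z|+a)/2) = sqrt((17.0294+14.2)/2) = sqrt(15.6147) = 3.9515
sqrt((|z|-a)/2) = sqrt((17.0294-14.2)/2) = sqrt(1.4147) = 1.1894

±(3.9515 + 1.1894i) i.e. 3.9515 + 1.1894i and -3.9515 - 1.1894i


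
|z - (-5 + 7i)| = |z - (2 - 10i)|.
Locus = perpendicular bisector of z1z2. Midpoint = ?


Equal distances means the locus is the perpendicular bisector of z1 and z2.
Midpoint = ((-5+2)/2, (7+(-10))/2) = (-1.5000, -1.5000)

Perpendicular bisector through (-1.5000, -1.5000)


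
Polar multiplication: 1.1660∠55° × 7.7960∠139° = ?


r = 1.1660 * 7.7960 = 9.0901
theta = 55° + 139° = 194° = 194° (mod 360)

9.0901 cis(194°)


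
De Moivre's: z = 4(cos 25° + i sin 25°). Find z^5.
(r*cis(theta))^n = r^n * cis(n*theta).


r^5 = 4^5 = 1024
n*theta = 5*25° = 125° = 125° (mod 360)
a = 1024*cos(125°) = -587.3423
b = 1024*sin(125°) = 838.8117

1024 cis(125°) = -587.3423 + 838.8117i


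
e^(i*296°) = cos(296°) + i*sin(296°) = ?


cos(296°) = 0.4384
sin(296°) = -0.8988

e^(i*296°) = 0.4384 - 0.8988i


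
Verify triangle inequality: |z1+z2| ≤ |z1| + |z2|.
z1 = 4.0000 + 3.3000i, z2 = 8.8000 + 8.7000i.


|z1| = sqrt(4^2 + 3.3^2) = sqrt(26.89) = 5.1856
|z2| = sqrt(8.8^2 + 8.7^2) = sqrt(153.13) = 12.3746
z1+z2 = 12.8000 + 12.0000i
|z1+z2| = sqrt(307.84) = 17.5454
|z1|+|z2| = 5.1856 + 12.3746 = 17.5602

|z1+z2| = 17.5454 ≤ |z1|+|z2| = 17.5602 (verified)


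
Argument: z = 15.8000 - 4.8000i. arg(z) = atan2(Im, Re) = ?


Re = 15.8, Im = -4.8
arg = atan2(-4.8, 15.8) = -16.8986 degrees

arg(z) = -16.8986 degrees


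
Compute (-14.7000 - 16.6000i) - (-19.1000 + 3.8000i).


Real: -14.7 + 19.1 = 4.4
Imag: -16.6 - 3.8 = -20.4

4.4000 - 20.4000i


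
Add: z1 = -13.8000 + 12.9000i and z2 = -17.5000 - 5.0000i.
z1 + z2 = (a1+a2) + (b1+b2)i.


Real: -13.8 - 17.5 = -31.3
Imag: 12.9 - 5 = 7.9

-31.3000 + 7.9000i


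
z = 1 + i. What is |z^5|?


|z| = sqrt(1+1) = sqrt(2) = 1.4142
|z^5| = |z|^5 = (sqrt(2))^5 = 2^2 * sqrt(2) = 4*sqrt(2)

|z^5| = 4*sqrt(2) ≈ 5.6569


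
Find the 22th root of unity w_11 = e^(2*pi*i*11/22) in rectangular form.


Angle = 360*11/22 = 180°
a = cos(180°) = -1.0000
b = sin(180°) = 0

-1.0000 + 0i


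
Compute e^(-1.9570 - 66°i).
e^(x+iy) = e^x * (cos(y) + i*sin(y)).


e^-1.9570 = 0.1413
cos(-66°) = 0.4067
sin(-66°) = -0.9135
Real = 0.1413*0.4067 = 0.0575
Imag = 0.1413*(-0.9135) = -0.1291

0.0575 - 0.1291i


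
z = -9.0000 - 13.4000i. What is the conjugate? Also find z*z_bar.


z_bar = -9.0000 + 13.4000i
z*z_bar = (-9)^2 + (-13.4)^2 = 81 + 179.56 = 260.56

z_bar = -9.0000 + 13.4000i, z*z_bar = 260.56


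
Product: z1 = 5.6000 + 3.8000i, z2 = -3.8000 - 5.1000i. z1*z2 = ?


Real = 5.6*(-3.8) - 3.8*(-5.1) = -21.28 - (-19.38) = -1.9
Imag = 5.6*(-5.1) - (3.8)*3.8 = -28.56 - (14.44) = -43

-1.9000 - 43.0000i


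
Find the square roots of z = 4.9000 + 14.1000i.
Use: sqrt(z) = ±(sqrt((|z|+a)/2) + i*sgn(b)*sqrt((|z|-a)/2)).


|z| = sqrt(24.01+198.81) = 14.9272
sqrt((|z|+a)/2) = sqrt((14.9272+4.9)/2) = sqrt(9.9136) = 3.1486
sqrt((|z|-a)/2) = sqrt((14.9272-4.9)/2) = sqrt(5.0136) = 2.2391

±(3.1486 + 2.2391i) i.e. 3.1486 + 2.2391i and -3.1486 - 2.2391i


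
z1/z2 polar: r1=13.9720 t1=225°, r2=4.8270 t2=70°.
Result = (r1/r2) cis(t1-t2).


r = 13.9720 / 4.8270 = 2.8946
theta = 225° - 70° = 155° = 155° (mod 360)

2.8946 cis(155°)


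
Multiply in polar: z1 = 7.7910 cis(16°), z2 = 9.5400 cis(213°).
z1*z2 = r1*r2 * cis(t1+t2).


r = 7.7910 * 9.5400 = 74.3261
theta = 16° + 213° = 229° = 229° (mod 360)

74.3261 cis(229°)


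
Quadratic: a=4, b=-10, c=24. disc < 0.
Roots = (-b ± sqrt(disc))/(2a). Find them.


disc = (-10)^2 - 4*4*24 = 100 - 384 = -284
sqrt(|disc|) = sqrt(284) = 16.8523
Real part = 10/(2*4) = 1.2500
Imag part = 16.8523/(2*4) = 2.1065

1.2500 ± 2.1065i


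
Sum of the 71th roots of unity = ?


The sum of all 71th roots of unity is 0.
Geometric series: (1 - w^71)/(1 - w) = (1-1)/(1-w) = 0 since w^71 = 1, w ≠ 1.
Alternatively: coefficient of z^70 in z^71 - 1 is 0.

0


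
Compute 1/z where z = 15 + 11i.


|z|^2 = 225+121 = 346
1/z = (15 - 11i)/346

1/z = 0.0434 - 0.0318i


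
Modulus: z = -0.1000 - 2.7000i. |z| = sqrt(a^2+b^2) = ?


|z| = sqrt((-0.1)^2 + (-2.7)^2) = sqrt(0.01 + 7.29) = sqrt(7.3) = 2.7019

|z| = 2.7019


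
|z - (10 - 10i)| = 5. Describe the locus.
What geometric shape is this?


|z - z0| = r is a circle with center z0 and radius r.
Center = (10, -10), radius = 5

Circle with center (10, -10) and radius 5


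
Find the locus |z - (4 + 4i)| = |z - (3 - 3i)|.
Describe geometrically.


Equal distances means the locus is the perpendicular bisector of z1 and z2.
Midpoint = ((4+3)/2, (4+(-3))/2) = (3.5000, 0.5000)

Perpendicular bisector through (3.5000, 0.5000)


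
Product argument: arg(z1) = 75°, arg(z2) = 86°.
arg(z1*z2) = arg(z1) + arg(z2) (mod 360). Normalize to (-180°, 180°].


arg(z1*z2) = 75° + 86° = 161°
Normalized to (-180°, 180°]: 161°

161°


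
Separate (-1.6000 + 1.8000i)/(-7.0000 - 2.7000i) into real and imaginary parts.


Multiply by conjugate: (-1.6000 + 1.8000i)(-7.0000 + 2.7000i) / ((-7)^2 + (-2.7)^2)
Numerator real = -1.6*(-7) + 1.8*(-2.7) = 6.34
Numerator imag = 1.8*(-7) - (-1.6)*(-2.7) = -16.92
Denominator = 56.29
Re(z) = 6.34/56.29 = 0.1126
Im(z) = -16.92/56.29 = -0.3006

Re(z) = 0.1126, Im(z) = -0.3006


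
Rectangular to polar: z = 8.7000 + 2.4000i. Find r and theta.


r = sqrt(75.69+5.76) = sqrt(81.45) = 9.0250
theta = atan2(2.4, 8.7) = 15.4222 degrees

r = 9.0250, theta = 15.4222 degrees


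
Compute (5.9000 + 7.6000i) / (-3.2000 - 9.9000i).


Conjugate of z2 = -3.2000 + 9.9000i
Numerator: (5.9000 + 7.6000i)(-3.2000 + 9.9000i) = -94.1200 + 34.0900i
Denominator: (-3.2)^2 + (-9.9)^2 = 108.25
Result = (-94.1200 + 34.0900i)/108.25

-0.8695 + 0.3149i


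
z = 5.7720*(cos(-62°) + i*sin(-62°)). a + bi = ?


a = 5.7720*cos(-62°) = 5.7720*0.46947 = 2.7098
b = 5.7720*sin(-62°) = 5.7720*(-0.88295) = -5.0964

2.7098 - 5.0964i


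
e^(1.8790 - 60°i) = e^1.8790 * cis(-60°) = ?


e^1.8790 = 6.54695
cos(-60°) = 0.5
sin(-60°) = -0.866025
Real = 6.54695*0.5 = 3.2735
Imag = 6.54695*(-0.866025) = -5.6698

3.2735 - 5.6698i


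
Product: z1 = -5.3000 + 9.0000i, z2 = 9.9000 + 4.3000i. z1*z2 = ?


Real = -5.3*9.9 - 9*4.3 = -52.47 - 38.7 = -91.17
Imag = -5.3*4.3 + 9.9*9 = -22.79 + 89.1 = 66.31

-91.1700 + 66.3100i


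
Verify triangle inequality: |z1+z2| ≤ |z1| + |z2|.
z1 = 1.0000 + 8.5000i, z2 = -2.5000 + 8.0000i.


|z1| = sqrt(1^2 + 8.5^2) = sqrt(73.25) = 8.5586
|z2| = sqrt((-2.5)^2 + 8^2) = sqrt(70.25) = 8.3815
z1+z2 = -1.5000 + 16.5000i
|z1+z2| = sqrt(274.5) = 16.5680
|z1|+|z2| = 8.5586 + 8.3815 = 16.9401

|z1+z2| = 16.5680 ≤ |z1|+|z2| = 16.9401 (verified)


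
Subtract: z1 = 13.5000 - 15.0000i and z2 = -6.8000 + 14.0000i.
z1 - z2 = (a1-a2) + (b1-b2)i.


Real: 13.5 + 6.8 = 20.3
Imag: -15 - 14 = -29

20.3000 - 29.0000i


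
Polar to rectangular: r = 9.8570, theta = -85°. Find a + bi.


a = 9.8570*cos(-85°) = 9.8570*0.08716 = 0.8591
b = 9.8570*sin(-85°) = 9.8570*(-0.9962) = -9.8195

0.8591 - 9.8195i


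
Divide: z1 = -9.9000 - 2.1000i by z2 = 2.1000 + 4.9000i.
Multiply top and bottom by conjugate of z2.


Conjugate of z2 = 2.1000 - 4.9000i
Numerator: (-9.9000 - 2.1000i)(2.1000 - 4.9000i) = -31.0800 + 44.1000i
Denominator: 2.1^2 + 4.9^2 = 28.42
Result = (-31.0800 + 44.1000i)/28.42

-1.0936 + 1.5517i


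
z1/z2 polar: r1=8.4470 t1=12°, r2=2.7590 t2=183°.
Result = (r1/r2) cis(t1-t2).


r = 8.4470 / 2.7590 = 3.0616
theta = 12° - 183° = -171° = 189° (mod 360)

3.0616 cis(189°)


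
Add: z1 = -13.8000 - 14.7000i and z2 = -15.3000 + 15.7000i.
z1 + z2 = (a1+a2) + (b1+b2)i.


Real: -13.8 - 15.3 = -29.1
Imag: -14.7 + 15.7 = 1

-29.1000 + i


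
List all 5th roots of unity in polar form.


The 5th roots of unity are cis(360k/5°) for k=0..4
Angle step = 360/5 = 72°
Primitive root: cis(72°)
Primitive root = 0.3090 + 0.9511i

5 roots at angles: 0°, 72°, 144°, 216°, 288°


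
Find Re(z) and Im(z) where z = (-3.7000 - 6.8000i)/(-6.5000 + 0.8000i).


Multiply by conjugate: (-3.7000 - 6.8000i)(-6.5000 - 0.8000i) / ((-6.5)^2 + 0.8^2)
Numerator real = -3.7*(-6.5) - (6.8)*0.8 = 18.61
Numerator imag = -6.8*(-6.5) - (-3.7)*0.8 = 47.16
Denominator = 42.89
Re(z) = 18.61/42.89 = 0.4339
Im(z) = 47.16/42.89 = 1.0996

Re(z) = 0.4339, Im(z) = 1.0996


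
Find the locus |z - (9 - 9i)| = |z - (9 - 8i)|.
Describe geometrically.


Equal distances means the locus is the perpendicular bisector of z1 and z2.
Midpoint = ((9+9)/2, (-9+(-8))/2) = (9.0000, -8.5000)

Perpendicular bisector through (9.0000, -8.5000)


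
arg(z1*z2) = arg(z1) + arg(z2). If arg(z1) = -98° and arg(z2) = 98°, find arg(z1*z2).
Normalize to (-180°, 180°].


arg(z1*z2) = -98° + 98° = 0°
Normalized to (-180°, 180°]: 0°

0°


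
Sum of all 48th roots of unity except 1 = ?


With w = e^(2*pi*i/48), all 48 of the 48th roots of unity w^0 = 1, w, ..., w^(47) sum to 0: 1 + w + ... + w^(47) = (1 - w^48)/(1 - w) = 0 since w^48 = 1, w ≠ 1.
Removing the root 1: w + w^2 + ... + w^(47) = 0 - 1 = -1

Sum = -1


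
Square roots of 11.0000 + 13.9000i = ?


|z| = sqrt(121+193.21) = 17.7260
sqrt((|z|+a)/2) = sqrt((17.7260+11)/2) = sqrt(14.3630) = 3.7899
sqrt((|z|-a)/2) = sqrt((17.7260-11)/2) = sqrt(3.3630) = 1.8338

±(3.7899 + 1.8338i) i.e. 3.7899 + 1.8338i and -3.7899 - 1.8338i


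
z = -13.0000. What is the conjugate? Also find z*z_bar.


z_bar = -13.0000
z*z_bar = (-13)^2 + 0^2 = 169 + 0 = 169

z_bar = -13.0000, z*z_bar = 169


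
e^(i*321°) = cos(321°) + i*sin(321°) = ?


cos(321°) = 0.7771
sin(321°) = -0.6293

e^(i*321°) = 0.7771 - 0.6293i


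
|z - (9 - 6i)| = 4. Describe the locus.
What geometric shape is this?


|z - z0| = r is a circle with center z0 and radius r.
Center = (9, -6), radius = 4

Circle with center (9, -6) and radius 4


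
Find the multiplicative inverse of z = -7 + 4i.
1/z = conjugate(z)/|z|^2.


|z|^2 = 49+16 = 65
1/z = (-7 - 4i)/65

1/z = -0.1077 - 0.0615i


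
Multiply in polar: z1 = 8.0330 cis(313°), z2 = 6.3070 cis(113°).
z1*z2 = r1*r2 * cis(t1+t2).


r = 8.0330 * 6.3070 = 50.6641
theta = 313° + 113° = 426° = 66° (mod 360)

50.6641 cis(66°)


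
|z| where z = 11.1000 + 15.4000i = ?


|z| = sqrt(11.1^2 + 15.4^2) = sqrt(123.21 + 237.16) = sqrt(360.37) = 18.9834

|z| = 18.9834


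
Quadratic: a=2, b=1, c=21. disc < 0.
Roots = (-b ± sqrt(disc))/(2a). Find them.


disc = 1^2 - 4*2*21 = 1 - 168 = -167
sqrt(|disc|) = sqrt(167) = 12.9228
Real part = -1/(2*2) = -0.2500
Imag part = 12.9228/(2*2) = 3.2307

-0.2500 ± 3.2307i


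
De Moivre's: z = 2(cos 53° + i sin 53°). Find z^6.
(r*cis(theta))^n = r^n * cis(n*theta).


r^6 = 2^6 = 64
n*theta = 6*53° = 318° = 318° (mod 360)
a = 64*cos(318°) = 47.5613
b = 64*sin(318°) = -42.8244

64 cis(318°) = 47.5613 - 42.8244i


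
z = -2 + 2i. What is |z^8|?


|z| = sqrt(4+4) = sqrt(8) = 2.8284
|z^8| = |z|^8 = (sqrt(8))^8 = 8^4 = 4096

|z^8| = 4096


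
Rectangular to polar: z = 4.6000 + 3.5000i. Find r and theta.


r = sqrt(21.16+12.25) = sqrt(33.41) = 5.7801
theta = atan2(3.5, 4.6) = 37.2664 degrees

r = 5.7801, theta = 37.2664 degrees


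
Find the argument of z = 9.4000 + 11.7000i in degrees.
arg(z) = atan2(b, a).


Re = 9.4, Im = 11.7
arg = atan2(11.7, 9.4) = 51.2209 degrees

arg(z) = 51.2209 degrees


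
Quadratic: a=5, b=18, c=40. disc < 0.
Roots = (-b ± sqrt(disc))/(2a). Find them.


disc = 18^2 - 4*5*40 = 324 - 800 = -476
sqrt(|disc|) = sqrt(476) = 21.8174
Real part = -18/(2*5) = -1.8000
Imag part = 21.8174/(2*5) = 2.1817

-1.8000 ± 2.1817i


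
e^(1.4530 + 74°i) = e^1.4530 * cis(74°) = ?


e^1.4530 = 4.2759
cos(74°) = 0.27564
sin(74°) = 0.96126
Real = 4.2759*0.27564 = 1.1786
Imag = 4.2759*0.96126 = 4.1103

1.1786 + 4.1103i


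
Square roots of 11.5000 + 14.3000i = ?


|z| = sqrt(132.25+204.49) = 18.3505
sqrt((|z|+a)/2) = sqrt((18.3505+11.5)/2) = sqrt(14.9252) = 3.8633
sqrt((|z|-a)/2) = sqrt((18.3505-11.5)/2) = sqrt(3.4252) = 1.8507

±(3.8633 + 1.8507i) i.e. 3.8633 + 1.8507i and -3.8633 - 1.8507i


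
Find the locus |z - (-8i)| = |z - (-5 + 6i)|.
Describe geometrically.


Equal distances means the locus is the perpendicular bisector of z1 and z2.
Midpoint = ((0+(-5))/2, (-8+6)/2) = (-2.5000, -1.0000)

Perpendicular bisector through (-2.5000, -1.0000)


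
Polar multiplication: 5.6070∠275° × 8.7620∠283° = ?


r = 5.6070 * 8.7620 = 49.1285
theta = 275° + 283° = 558° = 198° (mod 360)

49.1285 cis(198°)


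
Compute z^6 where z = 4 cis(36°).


r^6 = 4^6 = 4096
n*theta = 6*36° = 216° = 216° (mod 360)
a = 4096*cos(216°) = -3313.7336
b = 4096*sin(216°) = -2407.5684

4096 cis(216°) = -3313.7336 - 2407.5684i


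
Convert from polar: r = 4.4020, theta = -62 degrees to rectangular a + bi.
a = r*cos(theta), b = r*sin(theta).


a = 4.4020*cos(-62°) = 4.4020*0.46947 = 2.0666
b = 4.4020*sin(-62°) = 4.4020*(-0.88295) = -3.8867

2.0666 - 3.8867i


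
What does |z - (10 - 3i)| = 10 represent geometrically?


|z - z0| = r is a circle with center z0 and radius r.
Center = (10, -3), radius = 10

Circle with center (10, -3) and radius 10


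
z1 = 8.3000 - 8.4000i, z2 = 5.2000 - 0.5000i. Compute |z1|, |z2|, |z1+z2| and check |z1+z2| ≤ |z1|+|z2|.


|z1| = sqrt(8.3^2 + (-8.4)^2) = sqrt(139.45) = 11.8089
|z2| = sqrt(5.2^2 + (-0.5)^2) = sqrt(27.29) = 5.2240
z1+z2 = 13.5000 - 8.9000i
|z1+z2| = sqrt(261.46) = 16.1697
|z1|+|z2| = 11.8089 + 5.2240 = 17.0329

|z1+z2| = 16.1697 ≤ |z1|+|z2| = 17.0329 (verified)


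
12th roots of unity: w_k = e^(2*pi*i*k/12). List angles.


The 12th roots of unity are cis(360k/12°) for k=0..11
Angle step = 360/12 = 30°
Primitive root: cis(30°)
Primitive root = 0.8660 + 0.5000i

12 roots at angles: 0°, 30°, 60°, 90°, 120°, 150°, 180°, 210°, 240°, 270°, 300°, 330°


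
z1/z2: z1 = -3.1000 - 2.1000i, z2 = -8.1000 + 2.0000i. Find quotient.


Conjugate of z2 = -8.1000 - 2.0000i
Numerator: (-3.1000 - 2.1000i)(-8.1000 - 2.0000i) = 20.9100 + 23.2100i
Denominator: (-8.1)^2 + 2^2 = 69.61
Result = (20.9100 + 23.2100i)/69.61

0.3004 + 0.3334i


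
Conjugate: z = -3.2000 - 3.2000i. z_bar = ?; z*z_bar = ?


z_bar = -3.2000 + 3.2000i
z*z_bar = (-3.2)^2 + (-3.2)^2 = 10.24 + 10.24 = 20.48

z_bar = -3.2000 + 3.2000i, z*z_bar = 20.48


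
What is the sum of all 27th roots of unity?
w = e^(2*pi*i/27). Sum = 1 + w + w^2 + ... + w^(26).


The sum of all 27th roots of unity is 0.
Geometric series: (1 - w^27)/(1 - w) = (1-1)/(1-w) = 0 since w^27 = 1, w ≠ 1.
Alternatively: coefficient of z^26 in z^27 - 1 is 0.

0


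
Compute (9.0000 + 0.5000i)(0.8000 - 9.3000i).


Real = 9*0.8 - 0.5*(-9.3) = 7.2 - (-4.65) = 11.85
Imag = 9*(-9.3) + 0.8*0.5 = -83.7 + 0.4 = -83.3

11.8500 - 83.3000i


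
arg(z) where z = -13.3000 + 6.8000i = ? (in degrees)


Re = -13.3, Im = 6.8
arg = atan2(6.8, -13.3) = 152.9203 degrees

arg(z) = 152.9203 degrees


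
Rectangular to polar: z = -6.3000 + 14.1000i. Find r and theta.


r = sqrt(39.69+198.81) = sqrt(238.5) = 15.4434
theta = atan2(14.1, -6.3) = 114.0755 degrees

r = 15.4434, theta = 114.0755 degrees


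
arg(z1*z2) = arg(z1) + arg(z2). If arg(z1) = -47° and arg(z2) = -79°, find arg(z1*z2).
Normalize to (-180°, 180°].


arg(z1*z2) = -47° - 79° = -126°
Normalized to (-180°, 180°]: -126°

-126°


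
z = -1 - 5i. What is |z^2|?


|z| = sqrt(1+25) = sqrt(26) = 5.0990
|z^2| = |z|^2 = (sqrt(26))^2 = 26

|z^2| = 26


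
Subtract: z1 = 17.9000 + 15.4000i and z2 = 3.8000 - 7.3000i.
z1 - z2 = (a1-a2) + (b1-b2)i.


Real: 17.9 - 3.8 = 14.1
Imag: 15.4 + 7.3 = 22.7

14.1000 + 22.7000i


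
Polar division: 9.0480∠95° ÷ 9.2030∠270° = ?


r = 9.0480 / 9.2030 = 0.9832
theta = 95° - 270° = -175° = 185° (mod 360)

0.9832 cis(185°)


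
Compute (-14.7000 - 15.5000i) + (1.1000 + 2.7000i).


Real: -14.7 + 1.1 = -13.6
Imag: -15.5 + 2.7 = -12.8

-13.6000 - 12.8000i


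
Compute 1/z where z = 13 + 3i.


|z|^2 = 169+9 = 178
1/z = (13 - 3i)/178

1/z = 0.0730 - 0.0169i


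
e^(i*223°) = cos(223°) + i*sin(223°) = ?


cos(223°) = -0.7314
sin(223°) = -0.6820

e^(i*223°) = -0.7314 - 0.6820i


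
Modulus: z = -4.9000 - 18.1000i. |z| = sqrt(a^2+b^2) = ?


|z| = sqrt((-4.9)^2 + (-18.1)^2) = sqrt(24.01 + 327.61) = sqrt(351.62) = 18.7515

|z| = 18.7515


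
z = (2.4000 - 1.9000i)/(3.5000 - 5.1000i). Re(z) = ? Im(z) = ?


Multiply by conjugate: (2.4000 - 1.9000i)(3.5000 + 5.1000i) / (3.5^2 + (-5.1)^2)
Numerator real = 2.4*3.5 - (1.9)*(-5.1) = 18.09
Numerator imag = -1.9*3.5 - 2.4*(-5.1) = 5.59
Denominator = 38.26
Re(z) = 18.09/38.26 = 0.4728
Im(z) = 5.59/38.26 = 0.1461

Re(z) = 0.4728, Im(z) = 0.1461


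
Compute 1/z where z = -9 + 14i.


|z|^2 = 81+196 = 277
1/z = (-9 - 14i)/277

1/z = -0.0325 - 0.0505i


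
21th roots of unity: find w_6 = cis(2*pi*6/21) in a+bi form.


Angle = 360*6/21 = 102.8571°
a = cos(102.8571°) = -0.2225
b = sin(102.8571°) = 0.9749

-0.2225 + 0.9749i


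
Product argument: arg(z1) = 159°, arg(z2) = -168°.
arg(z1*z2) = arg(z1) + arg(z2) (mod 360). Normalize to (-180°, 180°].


arg(z1*z2) = 159° - 168° = -9°
Normalized to (-180°, 180°]: -9°

-9°


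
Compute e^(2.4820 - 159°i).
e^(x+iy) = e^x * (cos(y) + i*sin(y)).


e^2.4820 = 11.96517
cos(-159°) = -0.93358
sin(-159°) = -0.358368
Real = 11.96517*(-0.93358) = -11.1704
Imag = 11.96517*(-0.358368) = -4.2879

-11.1704 - 4.2879i


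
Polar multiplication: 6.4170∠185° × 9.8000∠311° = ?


r = 6.4170 * 9.8000 = 62.8866
theta = 185° + 311° = 496° = 136° (mod 360)

62.8866 cis(136°)


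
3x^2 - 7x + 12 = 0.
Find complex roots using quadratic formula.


disc = (-7)^2 - 4*3*12 = 49 - 144 = -95
sqrt(|disc|) = sqrt(95) = 9.7468
Real part = 7/(2*3) = 1.1667
Imag part = 9.7468/(2*3) = 1.6245

1.1667 ± 1.6245i


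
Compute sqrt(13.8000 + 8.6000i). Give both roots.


|z| = sqrt(190.44+73.96) = 16.2604
sqrt((|z|+a)/2) = sqrt((16.2604+13.8)/2) = sqrt(15.0302) = 3.8769
sqrt((|z|-a)/2) = sqrt((16.2604-13.8)/2) = sqrt(1.2302) = 1.1091

±(3.8769 + 1.1091i) i.e. 3.8769 + 1.1091i and -3.8769 - 1.1091i


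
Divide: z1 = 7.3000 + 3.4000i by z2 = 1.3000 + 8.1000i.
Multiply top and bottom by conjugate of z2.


Conjugate of z2 = 1.3000 - 8.1000i
Numerator: (7.3000 + 3.4000i)(1.3000 - 8.1000i) = 37.0300 - 54.7100i
Denominator: 1.3^2 + 8.1^2 = 67.3
Result = (37.0300 - 54.7100i)/67.3

0.5502 - 0.8129i


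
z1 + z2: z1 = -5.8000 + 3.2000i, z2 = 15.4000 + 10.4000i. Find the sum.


Real: -5.8 + 15.4 = 9.6
Imag: 3.2 + 10.4 = 13.6

9.6000 + 13.6000i


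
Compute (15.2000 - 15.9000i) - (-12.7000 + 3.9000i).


Real: 15.2 + 12.7 = 27.9
Imag: -15.9 - 3.9 = -19.8

27.9000 - 19.8000i


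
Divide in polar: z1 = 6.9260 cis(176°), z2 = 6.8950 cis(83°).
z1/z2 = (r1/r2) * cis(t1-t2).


r = 6.9260 / 6.8950 = 1.0045
theta = 176° - 83° = 93° = 93° (mod 360)

1.0045 cis(93°)


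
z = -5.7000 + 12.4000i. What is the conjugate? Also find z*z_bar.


z_bar = -5.7000 - 12.4000i
z*z_bar = (-5.7)^2 + 12.4^2 = 32.49 + 153.76 = 186.25

z_bar = -5.7000 - 12.4000i, z*z_bar = 186.25


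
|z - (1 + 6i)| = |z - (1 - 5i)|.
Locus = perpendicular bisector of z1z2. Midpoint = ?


Equal distances means the locus is the perpendicular bisector of z1 and z2.
Midpoint = ((1+1)/2, (6+(-5))/2) = (1.0000, 0.5000)

Perpendicular bisector through (1.0000, 0.5000)


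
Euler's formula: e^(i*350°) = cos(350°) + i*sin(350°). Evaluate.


cos(350°) = 0.9848
sin(350°) = -0.1736

e^(i*350°) = 0.9848 - 0.1736i


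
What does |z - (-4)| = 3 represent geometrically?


|z - z0| = r is a circle with center z0 and radius r.
Center = (-4, 0), radius = 3

Circle with center (-4, 0) and radius 3


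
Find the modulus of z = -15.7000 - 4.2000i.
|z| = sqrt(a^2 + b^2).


|z| = sqrt((-15.7)^2 + (-4.2)^2) = sqrt(246.49 + 17.64) = sqrt(264.13) = 16.2521

|z| = 16.2521


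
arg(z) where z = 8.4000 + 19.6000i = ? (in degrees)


Re = 8.4, Im = 19.6
arg = atan2(19.6, 8.4) = 66.8014 degrees

arg(z) = 66.8014 degrees


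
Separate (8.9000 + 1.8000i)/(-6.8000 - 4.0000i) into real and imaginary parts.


Multiply by conjugate: (8.9000 + 1.8000i)(-6.8000 + 4.0000i) / ((-6.8)^2 + (-4)^2)
Numerator real = 8.9*(-6.8) + 1.8*(-4) = -67.72
Numerator imag = 1.8*(-6.8) - 8.9*(-4) = 23.36
Denominator = 62.24
Re(z) = -67.72/62.24 = -1.0880
Im(z) = 23.36/62.24 = 0.3753

Re(z) = -1.0880, Im(z) = 0.3753


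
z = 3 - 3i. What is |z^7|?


|z| = sqrt(9+9) = sqrt(18) = 4.2426
|z^7| = |z|^7 = (sqrt(18))^7 = 18^3 * sqrt(18) = 5832*sqrt(18)

|z^7| = 5832*sqrt(18) ≈ 24743.0805


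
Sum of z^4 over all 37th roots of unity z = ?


The roots are w_k = w^k with w = e^(2*pi*i/37), and (w^k)^4 = (w^4)^k.
So S = 1 + u + u^2 + ... + u^(36) with u = w^4.
4 = 0*37 + 4, so 4 is not a multiple of 37: u = w^4 ≠ 1 (w is a primitive 37th root), while u^37 = (w^37)^4 = 1.
Geometric series: S = (1 - u^37)/(1 - u) = (1 - 1)/(1 - u) = 0

S = 0


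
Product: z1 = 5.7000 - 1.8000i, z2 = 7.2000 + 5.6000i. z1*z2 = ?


Real = 5.7*7.2 - (-1.8)*5.6 = 41.04 - (-10.08) = 51.12
Imag = 5.7*5.6 + 7.2*(-1.8) = 31.92 - (12.96) = 18.96

51.1200 + 18.9600i


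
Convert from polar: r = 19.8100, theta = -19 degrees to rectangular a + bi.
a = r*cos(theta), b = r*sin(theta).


a = 19.8100*cos(-19°) = 19.8100*0.945519 = 18.7307
b = 19.8100*sin(-19°) = 19.8100*(-0.32557) = -6.4495

18.7307 - 6.4495i


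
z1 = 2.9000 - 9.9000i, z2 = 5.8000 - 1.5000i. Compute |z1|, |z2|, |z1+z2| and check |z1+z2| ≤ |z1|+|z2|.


|z1| = sqrt(2.9^2 + (-9.9)^2) = sqrt(106.42) = 10.3160
|z2| = sqrt(5.8^2 + (-1.5)^2) = sqrt(35.89) = 5.9908
z1+z2 = 8.7000 - 11.4000i
|z1+z2| = sqrt(205.65) = 14.3405
|z1|+|z2| = 10.3160 + 5.9908 = 16.3068

|z1+z2| = 14.3405 ≤ |z1|+|z2| = 16.3068 (verified)


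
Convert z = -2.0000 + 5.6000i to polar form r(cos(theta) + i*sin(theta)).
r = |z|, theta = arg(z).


r = sqrt(4+31.36) = sqrt(35.36) = 5.9464
theta = atan2(5.6, -2) = 109.6538 degrees

r = 5.9464, theta = 109.6538 degrees


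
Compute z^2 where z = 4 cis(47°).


r^2 = 4^2 = 16
n*theta = 2*47° = 94° = 94° (mod 360)
a = 16*cos(94°) = -1.1161
b = 16*sin(94°) = 15.9610

16 cis(94°) = -1.1161 + 15.9610i


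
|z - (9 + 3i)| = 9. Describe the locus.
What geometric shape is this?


|z - z0| = r is a circle with center z0 and radius r.
Center = (9, 3), radius = 9

Circle with center (9, 3) and radius 9


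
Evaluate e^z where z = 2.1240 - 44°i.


e^2.1240 = 8.3645
cos(-44°) = 0.71934
sin(-44°) = -0.69466
Real = 8.3645*0.71934 = 6.0169
Imag = 8.3645*(-0.69466) = -5.8105

6.0169 - 5.8105i


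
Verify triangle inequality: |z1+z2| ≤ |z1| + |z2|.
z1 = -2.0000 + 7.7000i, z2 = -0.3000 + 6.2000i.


|z1| = sqrt((-2)^2 + 7.7^2) = sqrt(63.29) = 7.9555
|z2| = sqrt((-0.3)^2 + 6.2^2) = sqrt(38.53) = 6.2073
z1+z2 = -2.3000 + 13.9000i
|z1+z2| = sqrt(198.5) = 14.0890
|z1|+|z2| = 7.9555 + 6.2073 = 14.1628

|z1+z2| = 14.0890 ≤ |z1|+|z2| = 14.1628 (verified)


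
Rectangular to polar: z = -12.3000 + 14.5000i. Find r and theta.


r = sqrt(151.29+210.25) = sqrt(361.54) = 19.0142
theta = atan2(14.5, -12.3) = 130.3071 degrees

r = 19.0142, theta = 130.3071 degrees


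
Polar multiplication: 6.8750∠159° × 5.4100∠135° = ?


r = 6.8750 * 5.4100 = 37.1938
theta = 159° + 135° = 294° = 294° (mod 360)

37.1938 cis(294°)


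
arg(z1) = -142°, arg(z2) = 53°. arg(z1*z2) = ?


arg(z1*z2) = -142° + 53° = -89°
Normalized to (-180°, 180°]: -89°

-89°


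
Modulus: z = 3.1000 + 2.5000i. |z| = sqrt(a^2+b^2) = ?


|z| = sqrt(3.1^2 + 2.5^2) = sqrt(9.61 + 6.25) = sqrt(15.86) = 3.9825

|z| = 3.9825


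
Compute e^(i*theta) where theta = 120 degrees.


cos(120°) = -0.5000
sin(120°) = 0.8660

e^(i*120°) = -0.5000 + 0.8660i


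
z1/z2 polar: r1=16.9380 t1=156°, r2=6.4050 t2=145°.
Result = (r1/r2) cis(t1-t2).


r = 16.9380 / 6.4050 = 2.6445
theta = 156° - 145° = 11° = 11° (mod 360)

2.6445 cis(11°)


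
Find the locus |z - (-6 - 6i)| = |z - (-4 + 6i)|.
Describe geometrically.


Equal distances means the locus is the perpendicular bisector of z1 and z2.
Midpoint = ((-6+(-4))/2, (-6+6)/2) = (-5.0000, 0)

Perpendicular bisector through (-5.0000, 0)


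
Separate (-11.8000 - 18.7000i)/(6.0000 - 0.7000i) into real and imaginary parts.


Multiply by conjugate: (-11.8000 - 18.7000i)(6.0000 + 0.7000i) / (6^2 + (-0.7)^2)
Numerator real = -11.8*6 - (18.7)*(-0.7) = -57.71
Numerator imag = -18.7*6 - (-11.8)*(-0.7) = -120.46
Denominator = 36.49
Re(z) = -57.71/36.49 = -1.5815
Im(z) = -120.46/36.49 = -3.3012

Re(z) = -1.5815, Im(z) = -3.3012


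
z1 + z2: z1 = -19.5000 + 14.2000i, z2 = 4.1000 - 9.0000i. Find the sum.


Real: -19.5 + 4.1 = -15.4
Imag: 14.2 - 9 = 5.2

-15.4000 + 5.2000i


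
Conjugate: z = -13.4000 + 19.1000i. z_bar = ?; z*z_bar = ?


z_bar = -13.4000 - 19.1000i
z*z_bar = (-13.4)^2 + 19.1^2 = 179.56 + 364.81 = 544.37

z_bar = -13.4000 - 19.1000i, z*z_bar = 544.37


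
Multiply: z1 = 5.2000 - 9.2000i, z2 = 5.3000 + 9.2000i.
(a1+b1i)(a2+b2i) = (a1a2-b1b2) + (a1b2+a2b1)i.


Real = 5.2*5.3 - (-9.2)*9.2 = 27.56 - (-84.64) = 112.2
Imag = 5.2*9.2 + 5.3*(-9.2) = 47.84 - (48.76) = -0.92

112.2000 - 0.9200i


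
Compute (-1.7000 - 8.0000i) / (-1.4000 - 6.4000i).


Conjugate of z2 = -1.4000 + 6.4000i
Numerator: (-1.7000 - 8.0000i)(-1.4000 + 6.4000i) = 53.5800 + 0.3200i
Denominator: (-1.4)^2 + (-6.4)^2 = 42.92
Result = (53.5800 + 0.3200i)/42.92

1.2484 + 0.0075i


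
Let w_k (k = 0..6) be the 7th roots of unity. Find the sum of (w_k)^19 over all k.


The roots are w_k = w^k with w = e^(2*pi*i/7), and (w^k)^19 = (w^19)^k.
So S = 1 + u + u^2 + ... + u^(6) with u = w^19.
19 = 2*7 + 5, so 19 is not a multiple of 7: u = (w^7)^2 * w^5 = w^5 ≠ 1 (w is a primitive 7th root), while u^7 = (w^7)^19 = 1.
Geometric series: S = (1 - u^7)/(1 - u) = (1 - 1)/(1 - u) = 0

S = 0


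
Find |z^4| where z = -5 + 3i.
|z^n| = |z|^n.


|z| = sqrt(25+9) = sqrt(34) = 5.8310
|z^4| = |z|^4 = (sqrt(34))^4 = 34^2 = 1156

|z^4| = 1156


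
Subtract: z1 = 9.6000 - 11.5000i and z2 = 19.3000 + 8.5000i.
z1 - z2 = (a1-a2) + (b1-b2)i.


Real: 9.6 - 19.3 = -9.7
Imag: -11.5 - 8.5 = -20

-9.7000 - 20.0000i


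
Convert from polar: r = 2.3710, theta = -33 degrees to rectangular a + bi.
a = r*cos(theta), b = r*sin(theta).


a = 2.3710*cos(-33°) = 2.3710*0.83867 = 1.9885
b = 2.3710*sin(-33°) = 2.3710*(-0.54464) = -1.2913

1.9885 - 1.2913i


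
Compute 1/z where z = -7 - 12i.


|z|^2 = 49+144 = 193
1/z = (-7 + 12i)/193

1/z = -0.0363 + 0.0622i


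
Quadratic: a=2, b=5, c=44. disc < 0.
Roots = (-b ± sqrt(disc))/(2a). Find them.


disc = 5^2 - 4*2*44 = 25 - 352 = -327
sqrt(|disc|) = sqrt(327) = 18.0831
Real part = -5/(2*2) = -1.2500
Imag part = 18.0831/(2*2) = 4.5208

-1.2500 ± 4.5208i


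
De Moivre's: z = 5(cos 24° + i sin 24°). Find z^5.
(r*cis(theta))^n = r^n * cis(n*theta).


r^5 = 5^5 = 3125
n*theta = 5*24° = 120° = 120° (mod 360)
a = 3125*cos(120°) = -1562.5000
b = 3125*sin(120°) = 2706.3294

3125 cis(120°) = -1562.5000 + 2706.3294i


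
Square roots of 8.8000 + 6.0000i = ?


|z| = sqrt(77.44+36) = 10.6508
sqrt((|z|+a)/2) = sqrt((10.6508+8.8)/2) = sqrt(9.7254) = 3.1186
sqrt((|z|-a)/2) = sqrt((10.6508-8.8)/2) = sqrt(0.9254) = 0.9620

±(3.1186 + 0.9620i) i.e. 3.1186 + 0.9620i and -3.1186 - 0.9620i


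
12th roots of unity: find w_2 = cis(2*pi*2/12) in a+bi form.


Angle = 360*2/12 = 60°
a = cos(60°) = 0.5000
b = sin(60°) = 0.8660

0.5000 + 0.8660i


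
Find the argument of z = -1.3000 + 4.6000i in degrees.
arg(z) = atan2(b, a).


Re = -1.3, Im = 4.6
arg = atan2(4.6, -1.3) = 105.7808 degrees

arg(z) = 105.7808 degrees


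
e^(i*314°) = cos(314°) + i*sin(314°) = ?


cos(314°) = 0.6947
sin(314°) = -0.7193

e^(i*314°) = 0.6947 - 0.7193i


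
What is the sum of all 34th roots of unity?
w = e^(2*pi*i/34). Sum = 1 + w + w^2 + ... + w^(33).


The sum of all 34th roots of unity is 0.
Geometric series: (1 - w^34)/(1 - w) = (1-1)/(1-w) = 0 since w^34 = 1, w ≠ 1.
Alternatively: coefficient of z^33 in z^34 - 1 is 0.

0


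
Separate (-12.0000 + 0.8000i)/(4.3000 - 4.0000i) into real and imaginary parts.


Multiply by conjugate: (-12.0000 + 0.8000i)(4.3000 + 4.0000i) / (4.3^2 + (-4)^2)
Numerator real = -12*4.3 + 0.8*(-4) = -54.8
Numerator imag = 0.8*4.3 - (-12)*(-4) = -44.56
Denominator = 34.49
Re(z) = -54.8/34.49 = -1.5889
Im(z) = -44.56/34.49 = -1.2920

Re(z) = -1.5889, Im(z) = -1.2920


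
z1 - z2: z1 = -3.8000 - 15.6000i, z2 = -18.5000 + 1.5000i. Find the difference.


Real: -3.8 + 18.5 = 14.7
Imag: -15.6 - 1.5 = -17.1

14.7000 - 17.1000i


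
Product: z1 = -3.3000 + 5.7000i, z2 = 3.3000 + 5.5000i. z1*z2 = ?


Real = -3.3*3.3 - 5.7*5.5 = -10.89 - 31.35 = -42.24
Imag = -3.3*5.5 + 3.3*5.7 = -18.15 + 18.81 = 0.66

-42.2400 + 0.6600i


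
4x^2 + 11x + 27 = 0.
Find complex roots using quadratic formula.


disc = 11^2 - 4*4*27 = 121 - 432 = -311
sqrt(|disc|) = sqrt(311) = 17.6352
Real part = -11/(2*4) = -1.3750
Imag part = 17.6352/(2*4) = 2.2044

-1.3750 ± 2.2044i


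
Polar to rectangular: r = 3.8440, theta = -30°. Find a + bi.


a = 3.8440*cos(-30°) = 3.8440*0.86603 = 3.3290
b = 3.8440*sin(-30°) = 3.8440*(-0.5) = -1.9220

3.3290 - 1.9220i


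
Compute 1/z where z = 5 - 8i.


|z|^2 = 25+64 = 89
1/z = (5 + 8i)/89

1/z = 0.0562 + 0.0899i


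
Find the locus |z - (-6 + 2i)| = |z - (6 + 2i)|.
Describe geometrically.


Equal distances means the locus is the perpendicular bisector of z1 and z2.
Midpoint = ((-6+6)/2, (2+2)/2) = (0, 2.0000)

Perpendicular bisector through (0, 2.0000)


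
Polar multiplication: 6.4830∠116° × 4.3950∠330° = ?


r = 6.4830 * 4.3950 = 28.4928
theta = 116° + 330° = 446° = 86° (mod 360)

28.4928 cis(86°)


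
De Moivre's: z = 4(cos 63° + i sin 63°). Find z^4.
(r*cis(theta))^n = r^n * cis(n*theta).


r^4 = 4^4 = 256
n*theta = 4*63° = 252° = 252° (mod 360)
a = 256*cos(252°) = -79.1084
b = 256*sin(252°) = -243.4705

256 cis(252°) = -79.1084 - 243.4705i


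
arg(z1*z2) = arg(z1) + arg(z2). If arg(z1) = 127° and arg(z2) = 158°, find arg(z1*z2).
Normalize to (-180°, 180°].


arg(z1*z2) = 127° + 158° = 285°
Normalized to (-180°, 180°]: -75°

-75°


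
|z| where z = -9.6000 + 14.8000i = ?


|z| = sqrt((-9.6)^2 + 14.8^2) = sqrt(92.16 + 219.04) = sqrt(311.2) = 17.6409

|z| = 17.6409


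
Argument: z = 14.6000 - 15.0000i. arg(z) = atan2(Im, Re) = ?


Re = 14.6, Im = -15
arg = atan2(-15, 14.6) = -45.7742 degrees

arg(z) = -45.7742 degrees


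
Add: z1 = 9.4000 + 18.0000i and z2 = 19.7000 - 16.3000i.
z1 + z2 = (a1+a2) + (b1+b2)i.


Real: 9.4 + 19.7 = 29.1
Imag: 18 - 16.3 = 1.7

29.1000 + 1.7000i


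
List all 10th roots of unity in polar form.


The 10th roots of unity are cis(360k/10°) for k=0..9
Angle step = 360/10 = 36°
Primitive root: cis(36°)
Primitive root = 0.8090 + 0.5878i

10 roots at angles: 0°, 36°, 72°, 108°, 144°, 180°, 216°, 252°, 288°, 324°


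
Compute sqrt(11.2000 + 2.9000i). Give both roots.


|z| = sqrt(125.44+8.41) = 11.5694
sqrt((|z|+a)/2) = sqrt((11.5694+11.2)/2) = sqrt(11.3847) = 3.3741
sqrt((|z|-a)/2) = sqrt((11.5694-11.2)/2) = sqrt(0.1847) = 0.4297

±(3.3741 + 0.4297i) i.e. 3.3741 + 0.4297i and -3.3741 - 0.4297i


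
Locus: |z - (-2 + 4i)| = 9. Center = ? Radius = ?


|z - z0| = r is a circle with center z0 and radius r.
Center = (-2, 4), radius = 9

Circle with center (-2, 4) and radius 9


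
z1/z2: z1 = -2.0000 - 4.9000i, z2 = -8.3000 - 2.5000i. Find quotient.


Conjugate of z2 = -8.3000 + 2.5000i
Numerator: (-2.0000 - 4.9000i)(-8.3000 + 2.5000i) = 28.8500 + 35.6700i
Denominator: (-8.3)^2 + (-2.5)^2 = 75.14
Result = (28.8500 + 35.6700i)/75.14

0.3839 + 0.4747i


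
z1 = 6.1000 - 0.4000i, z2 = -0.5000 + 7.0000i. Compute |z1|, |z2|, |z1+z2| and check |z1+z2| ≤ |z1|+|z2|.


|z1| = sqrt(6.1^2 + (-0.4)^2) = sqrt(37.37) = 6.1131
|z2| = sqrt((-0.5)^2 + 7^2) = sqrt(49.25) = 7.0178
z1+z2 = 5.6000 + 6.6000i
|z1+z2| = sqrt(74.92) = 8.6556
|z1|+|z2| = 6.1131 + 7.0178 = 13.1309

|z1+z2| = 8.6556 ≤ |z1|+|z2| = 13.1309 (verified)


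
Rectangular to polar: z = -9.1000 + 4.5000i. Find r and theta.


r = sqrt(82.81+20.25) = sqrt(103.06) = 10.1518
theta = atan2(4.5, -9.1) = 153.6874 degrees

r = 10.1518, theta = 153.6874 degrees


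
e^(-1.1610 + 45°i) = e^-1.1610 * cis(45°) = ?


e^-1.1610 = 0.31317
cos(45°) = 0.7071
sin(45°) = 0.7071
Real = 0.31317*0.7071 = 0.2214
Imag = 0.31317*0.7071 = 0.2214

0.2214 + 0.2214i


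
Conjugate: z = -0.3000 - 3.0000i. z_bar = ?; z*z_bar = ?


z_bar = -0.3000 + 3.0000i
z*z_bar = (-0.3)^2 + (-3)^2 = 0.09 + 9 = 9.09

z_bar = -0.3000 + 3.0000i, z*z_bar = 9.09


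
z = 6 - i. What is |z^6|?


|z| = sqrt(36+1) = sqrt(37) = 6.0828
|z^6| = |z|^6 = (sqrt(37))^6 = 37^3 = 50653

|z^6| = 50653
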